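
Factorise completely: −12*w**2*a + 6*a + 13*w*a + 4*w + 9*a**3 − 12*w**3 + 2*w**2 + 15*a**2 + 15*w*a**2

−(3*w − 3*a − 2)*(2*w + 3*a)*(2*w + a + 1)

Group: 3*w*(−4*w**2 − 8*w*a − 2*w − 3*a**2 − 3*a) + (−3*a − 2)*(−4*w**2 − 8*w*a − 2*w − 3*a**2 − 3*a); both groups contain (−4*w**2 − 8*w*a − 2*w − 3*a**2 − 3*a), so (3*w − 3*a − 2) is a factor with cofactor −4*w**2 − 8*w*a − 2*w − 3*a**2 − 3*a.
The cofactor groups again: −4*w**2 − 8*w*a − 2*w − 3*a**2 − 3*a = −2*w*(2*w + 3*a) + (−a − 1)*(2*w + 3*a); both groups contain (2*w + 3*a), giving −(2*w + a + 1)*(2*w + 3*a).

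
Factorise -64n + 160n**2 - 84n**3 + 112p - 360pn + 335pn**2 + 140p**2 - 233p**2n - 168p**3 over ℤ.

-(8p - 3n + 4)(7p - 4n)(3p + 7n - 4)

Group: 7p(-24p**2 - 47pn + 20p + 21n**2 - 40n + 16) - 4n(-24p**2 - 47pn + 20p + 21n**2 - 40n + 16); both groups contain (-24p**2 - 47pn + 20p + 21n**2 - 40n + 16), so (7p - 4n) is a factor with cofactor -24p**2 - 47pn + 20p + 21n**2 - 40n + 16.
The cofactor groups again: -24p**2 - 47pn + 20p + 21n**2 - 40n + 16 = -3p(8p - 3n + 4) + (-7n + 4)(8p - 3n + 4); both groups contain (8p - 3n + 4), giving -(3p + 7n - 4)(8p - 3n + 4).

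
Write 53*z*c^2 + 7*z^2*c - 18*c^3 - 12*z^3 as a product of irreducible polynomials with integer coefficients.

-(4*z - 9*c)*(3*z - c)*(z + 2*c)

Group: 4*z*(-3*z^2 - 5*z*c + 2*c^2) - 9*c*(-3*z^2 - 5*z*c + 2*c^2); both groups contain (-3*z^2 - 5*z*c + 2*c^2), so (4*z - 9*c) is a factor with cofactor -3*z^2 - 5*z*c + 2*c^2.
The cofactor groups again: -3*z^2 - 5*z*c + 2*c^2 = -z*(3*z - c) - 2*c*(3*z - c); both groups contain (3*z - c), giving -(z + 2*c)*(3*z - c).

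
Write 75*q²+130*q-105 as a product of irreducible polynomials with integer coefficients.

Pull out the common factor 5, then factor the remaining trinomial.

5*(3*q+7)*(5*q-3)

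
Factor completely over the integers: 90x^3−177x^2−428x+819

Trying the rational-root candidates, x = −13/6 is a root, giving the factor (6x+13) and quotient 15x^2−62x+63.
The remaining quadratic factors as (5x−9)(3x−7).

(3x−7)(5x−9)(6x+13)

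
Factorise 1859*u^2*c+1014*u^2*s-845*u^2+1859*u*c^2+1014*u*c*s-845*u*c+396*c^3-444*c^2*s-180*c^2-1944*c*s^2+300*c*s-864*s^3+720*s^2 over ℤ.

(11*c+6*s-5)*(13*u+4*c-12*s)*(13*u+9*c+12*s)

Group: 13*u*(143*u*c+78*u*s-65*u+44*c^2-108*c*s-20*c-72*s^2+60*s) + (9*c+12*s)*(143*u*c+78*u*s-65*u+44*c^2-108*c*s-20*c-72*s^2+60*s); both groups contain (143*u*c+78*u*s-65*u+44*c^2-108*c*s-20*c-72*s^2+60*s), so (13*u+9*c+12*s) is a factor with cofactor 143*u*c+78*u*s-65*u+44*c^2-108*c*s-20*c-72*s^2+60*s.
The cofactor groups again: 143*u*c+78*u*s-65*u+44*c^2-108*c*s-20*c-72*s^2+60*s = 13*u*(11*c+6*s-5) + (4*c-12*s)*(11*c+6*s-5); both groups contain (11*c+6*s-5), giving (13*u+4*c-12*s)*(11*c+6*s-5).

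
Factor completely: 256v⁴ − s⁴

(4v)⁴ − (s)⁴ = ((4v)² − (s)²)((4v)² + (s)²); the first factor splits again, the second (16v² + s²) is irreducible.

(4v − s)(4v + s)(16v² + s²)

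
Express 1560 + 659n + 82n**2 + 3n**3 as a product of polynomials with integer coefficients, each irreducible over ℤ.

(3n + 13)(n + 15)(n + 8)

Among the possible rational roots, n = -8 is a root, so (n + 8) divides it; the quotient is 3n**2 + 58n + 195.
The remaining quadratic factors as (n + 15)(3n + 13).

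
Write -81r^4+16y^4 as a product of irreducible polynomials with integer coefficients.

(2y-3r)(2y+3r)(4y^2+9r^2)

(2y)⁴ − (3r)⁴ = ((2y)² − (3r)²)((2y)² + (3r)²); the first factor splits again, the second (4y^2+9r^2) is irreducible.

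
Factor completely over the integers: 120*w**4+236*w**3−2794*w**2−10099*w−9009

Among the possible rational roots, w = −7/2 is a root, giving the factor (2*w+7) and quotient 60*w**3−92*w**2−1075*w−1287.
Then w = −9/5 is a root, so (5*w+9) divides it; the quotient is 12*w**2−40*w−143.
The remaining quadratic factors as (2*w−11)(6*w+13).

(2*w+7)*(2*w−11)*(5*w+9)*(6*w+13)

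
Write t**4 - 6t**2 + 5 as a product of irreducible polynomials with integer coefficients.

Substitute u = t**2 to get a quadratic in u, then factor.
t**2 - 5 is irreducible over ℤ (5 is not a perfect square).
t**2 - 1 is a difference of squares.

(t + 1)(t - 1)(t**2 - 5)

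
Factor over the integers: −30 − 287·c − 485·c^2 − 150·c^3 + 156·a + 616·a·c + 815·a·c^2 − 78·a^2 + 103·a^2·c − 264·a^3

Group: 11·a·(−24·a^2 + 5·a·c − 18·a + 75·c^2 + 55·c + 6) + (−2·c − 5)·(−24·a^2 + 5·a·c − 18·a + 75·c^2 + 55·c + 6); both groups contain (−24·a^2 + 5·a·c − 18·a + 75·c^2 + 55·c + 6), so (11·a − 2·c − 5) is a factor with cofactor −24·a^2 + 5·a·c − 18·a + 75·c^2 + 55·c + 6.
The cofactor groups again: −24·a^2 + 5·a·c − 18·a + 75·c^2 + 55·c + 6 = −3·a·(8·a − 15·c − 2) + (−5·c − 3)·(8·a − 15·c − 2); both groups contain (8·a − 15·c − 2), giving −(3·a + 5·c + 3)·(8·a − 15·c − 2).

−(11·a − 2·c − 5)·(3·a + 5·c + 3)·(8·a − 15·c − 2)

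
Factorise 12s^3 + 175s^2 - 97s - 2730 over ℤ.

Trying the rational-root candidates, s = -13/3 is a root, giving the factor (3s + 13) and quotient 4s^2 + 41s - 210.
The remaining quadratic factors as (4s - 15)(s + 14).

(3s + 13)(4s - 15)(s + 14)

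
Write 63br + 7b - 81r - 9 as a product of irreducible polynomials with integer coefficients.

Group as (63br + 7b) + (-81r - 9) = 7b(9r + 1) - 9(9r + 1).
Both groups share the factor (9r + 1).

(7b - 9)(9r + 1)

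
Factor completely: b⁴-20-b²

Substitute u = b² to get a quadratic in u, then factor.
b²-5 is irreducible over ℤ (5 is not a perfect square).
b²+4 is irreducible over ℤ (sum of squares).

(b²+4)·(b²-5)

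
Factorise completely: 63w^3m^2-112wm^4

7m^2w(3w-4m)(3w+4m)

Pull out the common factor 7wm^2; 9w^2-16m^2 is a difference of squares.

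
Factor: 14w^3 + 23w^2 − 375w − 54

Testing divisors of the constant over divisors of the leading coefficient, w = −1/7 is a root, so (7w + 1) divides it; the quotient is 2w^2 + 3w − 54.
The remaining quadratic factors as (2w − 9)(w + 6).

(2w − 9)(7w + 1)(w + 6)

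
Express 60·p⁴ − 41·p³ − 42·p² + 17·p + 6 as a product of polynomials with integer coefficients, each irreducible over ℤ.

Among the possible rational roots, p = −1/4 is a root, so (4·p + 1) is a factor; dividing leaves 15·p³ − 14·p² − 7·p + 6.
Then p = 3/5 is a root, so (5·p − 3) is a factor; dividing leaves 3·p² − p − 2.
The remaining quadratic factors as (3·p + 2)(p − 1).

(3·p + 2)·(4·p + 1)·(5·p − 3)·(p − 1)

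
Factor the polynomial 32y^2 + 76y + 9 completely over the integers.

Need a pair with product 32·9 = 288 and sum 76: that's 4 and 72.
Split the middle term: 32y^2 + 4y + 72y + 9 = 4y(8y + 1) + 9(8y + 1).

(4y + 9)(8y + 1)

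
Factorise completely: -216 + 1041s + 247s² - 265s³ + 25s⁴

Among the possible rational roots, s = 1/5 is a root, so (5s - 1) divides it; the quotient is 5s³ - 52s² + 39s + 216.
Continuing, s = 9 is a root, so (s - 9) divides it; the quotient is 5s² - 7s - 24.
The remaining quadratic factors as (s - 3)(5s + 8).

(5s + 8)(5s - 1)(s - 3)(s - 9)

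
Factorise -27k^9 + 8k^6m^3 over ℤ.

Pull out the common factor k^6, leaving -27k^3 + 8m^3.
Recognize a difference of cubes with the parts 2m and 3k.

-k^6(3k - 2m)(9k^2 + 6km + 4m^2)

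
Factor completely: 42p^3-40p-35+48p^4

Group as (48p^4-40p) + (42p^3-35) = 8p(6p^3-5) + 7(6p^3-5).
Both groups share the factor (6p^3-5).

(8p+7)(6p^3-5)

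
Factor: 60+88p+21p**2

Need a pair with product 21·60 = 1260 and sum 88: that's 18 and 70.
Split the middle term: 21p**2+18p + 70p+60 = 3p(7p+6) + 10(7p+6).

(3p+10)(7p+6)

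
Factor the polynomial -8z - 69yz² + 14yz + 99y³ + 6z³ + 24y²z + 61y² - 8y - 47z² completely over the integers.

(11y - z + 8)(9y - 6z - 1)(y + z)

Group: y(99y² - 75yz + 61y + 6z² - 47z - 8) + z(99y² - 75yz + 61y + 6z² - 47z - 8); both groups contain (99y² - 75yz + 61y + 6z² - 47z - 8), so (y + z) is a factor with cofactor 99y² - 75yz + 61y + 6z² - 47z - 8.
The cofactor groups again: 99y² - 75yz + 61y + 6z² - 47z - 8 = 9y(11y - z + 8) + (-6z - 1)(11y - z + 8); both groups contain (11y - z + 8), giving (9y - 6z - 1)(11y - z + 8).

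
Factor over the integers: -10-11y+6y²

(2y-5)(3y+2)

Need a pair with product 6·(-10) = -60 and sum -11: that's -15 and 4.
Split the middle term: 6y²-15y + 4y-10 = 3y(2y-5) + 2(2y-5).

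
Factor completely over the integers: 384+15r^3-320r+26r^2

(3r-8)(5r-8)(r+6)

Among the possible rational roots, r = -6 is a root, giving the factor (r+6) and quotient 15r^2-64r+64.
The remaining quadratic factors as (3r-8)(5r-8).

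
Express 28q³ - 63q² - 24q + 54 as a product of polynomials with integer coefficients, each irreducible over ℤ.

(4q - 9)(7q² - 6)

Group as (28q³ - 24q) + (-63q² + 54) = 4q(7q² - 6) - 9(7q² - 6).
Both groups share the factor (7q² - 6).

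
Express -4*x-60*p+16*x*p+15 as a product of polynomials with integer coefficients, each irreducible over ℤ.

(4*p-1)*(4*x-15)

Group as (16*x*p-4*x) + (-60*p+15) = 4*x*(4*p-1) - 15*(4*p-1).
Both groups share the factor (4*p-1).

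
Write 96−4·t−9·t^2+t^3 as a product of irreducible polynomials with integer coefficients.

(t+3)·(t−4)·(t−8)

Among the possible rational roots, t = 4 is a root, so (t−4) is a factor; dividing leaves t^2−5·t−24.
The remaining quadratic factors as (t+3)(t−8).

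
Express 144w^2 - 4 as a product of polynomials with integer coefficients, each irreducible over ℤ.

4(6w + 1)(6w - 1)

Every term has a factor of 4. Then 36w^2 - 1 = (6w)² − (1)².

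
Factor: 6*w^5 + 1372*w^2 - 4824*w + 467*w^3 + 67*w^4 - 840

(6*w + 1)*(w + 7)*(w - 2)*(w^2 + 6*w + 60)

Trying the rational-root candidates, w = 2 is a root, giving the factor (w - 2) and quotient 6*w^4 + 79*w^3 + 625*w^2 + 2622*w + 420.
Then w = -7 is a root, so (w + 7) is a factor; dividing leaves 6*w^3 + 37*w^2 + 366*w + 60.
Next, w = -1/6 is a root, giving the factor (6*w + 1) and quotient w^2 + 6*w + 60.
The quadratic w^2 + 6*w + 60 has discriminant -204 < 0 and is irreducible over ℤ.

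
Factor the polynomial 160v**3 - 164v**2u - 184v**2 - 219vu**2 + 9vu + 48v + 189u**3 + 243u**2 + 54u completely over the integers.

Group: 5v(32v**2 + 12vu - 24v - 27u**2 - 27u) + (-7u - 2)(32v**2 + 12vu - 24v - 27u**2 - 27u); both groups contain (32v**2 + 12vu - 24v - 27u**2 - 27u), so (5v - 7u - 2) is a factor with cofactor 32v**2 + 12vu - 24v - 27u**2 - 27u.
The cofactor groups again: 32v**2 + 12vu - 24v - 27u**2 - 27u = 8v(4v - 3u - 3) + 9u(4v - 3u - 3); both groups contain (4v - 3u - 3), giving (8v + 9u)(4v - 3u - 3).

(4v - 3u - 3)(5v - 7u - 2)(8v + 9u)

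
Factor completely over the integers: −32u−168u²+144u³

Pull out the common factor 8u, then factor the remaining trinomial.

8u(3u−4)(6u+1)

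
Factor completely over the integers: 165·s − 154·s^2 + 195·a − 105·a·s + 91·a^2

Group: 13·a·(7·a − 14·s + 15) + 11·s·(7·a − 14·s + 15); both groups contain (7·a − 14·s + 15).

(13·a + 11·s)·(7·a − 14·s + 15)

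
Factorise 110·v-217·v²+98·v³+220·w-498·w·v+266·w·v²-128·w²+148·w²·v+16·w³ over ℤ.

(2·w+14·v-11)·(4·w+7·v-10)·(2·w+v)

Group: 4·w·(4·w²+30·w·v-22·w+14·v²-11·v) + (7·v-10)·(4·w²+30·w·v-22·w+14·v²-11·v); both groups contain (4·w²+30·w·v-22·w+14·v²-11·v), so (4·w+7·v-10) is a factor with cofactor 4·w²+30·w·v-22·w+14·v²-11·v.
The cofactor groups again: 4·w²+30·w·v-22·w+14·v²-11·v = 2·w·(2·w+14·v-11) + v·(2·w+14·v-11); both groups contain (2·w+14·v-11), giving (2·w+v)·(2·w+14·v-11).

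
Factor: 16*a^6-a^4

a^4*(4*a+1)*(4*a-1)

Factor out a^4 first: what remains is 16*a^2-1.
Recognize a difference of squares with the parts 4*a and 1.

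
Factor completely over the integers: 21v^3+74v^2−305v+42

Trying the rational-root candidates, v = 1/7 is a root, so (7v−1) divides it; the quotient is 3v^2+11v−42.
The remaining quadratic factors as (v+6)(3v−7).

(3v−7)(7v−1)(v+6)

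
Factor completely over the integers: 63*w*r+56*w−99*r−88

(7*w−11)*(9*r+8)

Group as (63*w*r+56*w) + (−99*r−88) = 7*w*(9*r+8) − 11*(9*r+8).
Both groups share the factor (9*r+8).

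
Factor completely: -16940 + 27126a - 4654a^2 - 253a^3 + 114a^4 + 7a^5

Trying the rational-root candidates, a = -11 is a root, so (a + 11) divides it; the quotient is 7a^4 + 37a^3 - 660a^2 + 2606a - 1540.
Continuing, a = 5/7 is a root, giving the factor (7a - 5) and quotient a^3 + 6a^2 - 90a + 308.
Continuing, a = -14 is a root, so (a + 14) is a factor; dividing leaves a^2 - 8a + 22.
The quadratic a^2 - 8a + 22 has discriminant -24 < 0 and is irreducible over ℤ.

(7a - 5)(a + 11)(a + 14)(a^2 - 8a + 22)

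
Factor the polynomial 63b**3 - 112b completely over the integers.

Every term has a factor of 7b. Then 9b**2 - 16 = (3b)² − (4)².

7b(3b + 4)(3b - 4)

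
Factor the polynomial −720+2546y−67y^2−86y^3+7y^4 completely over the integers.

(7y−2)(y+5)(y−8)(y−9)

Among the possible rational roots, y = 2/7 is a root, so (7y−2) divides it; the quotient is y^3−12y^2−13y+360.
Then y = −5 is a root, giving the factor (y+5) and quotient y^2−17y+72.
The remaining quadratic factors as (y−9)(y−8).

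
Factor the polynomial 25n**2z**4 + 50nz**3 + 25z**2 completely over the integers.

Pull out the common factor 25z**2, leaving n**2z**2 + 2nz + 1.
Recognize a perfect-square trinomial with the parts 1 and nz.

25z**2(nz + 1)**2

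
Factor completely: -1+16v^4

(2v+1)(2v-1)(4v^2+1)

Write as (4v^2)² − (1)², then factor 4v^2-1 once more.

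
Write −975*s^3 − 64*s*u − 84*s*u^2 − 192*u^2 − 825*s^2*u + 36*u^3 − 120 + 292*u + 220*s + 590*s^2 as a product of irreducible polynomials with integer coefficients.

−(13*s − 2*u + 6)*(15*s + 6*u − 10)*(5*s + 3*u − 2)

Group: 15*s*(−65*s^2 − 29*s*u − 4*s + 6*u^2 − 22*u + 12) + (6*u − 10)*(−65*s^2 − 29*s*u − 4*s + 6*u^2 − 22*u + 12); both groups contain (−65*s^2 − 29*s*u − 4*s + 6*u^2 − 22*u + 12), so (15*s + 6*u − 10) is a factor with cofactor −65*s^2 − 29*s*u − 4*s + 6*u^2 − 22*u + 12.
The cofactor groups again: −65*s^2 − 29*s*u − 4*s + 6*u^2 − 22*u + 12 = −13*s*(5*s + 3*u − 2) + (2*u − 6)*(5*s + 3*u − 2); both groups contain (5*s + 3*u − 2), giving −(13*s − 2*u + 6)*(5*s + 3*u − 2).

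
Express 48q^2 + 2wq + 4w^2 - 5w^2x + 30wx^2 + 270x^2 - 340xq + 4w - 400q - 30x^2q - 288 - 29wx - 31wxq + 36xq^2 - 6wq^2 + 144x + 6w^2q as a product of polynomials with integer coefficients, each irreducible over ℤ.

-(5x - 6q - 4)(w - q + 9)(w - 6x - 8)

Group: 5x(-w^2 + 6wx + wq - w - 6xq + 54x - 8q + 72) + (-6q - 4)(-w^2 + 6wx + wq - w - 6xq + 54x - 8q + 72); both groups contain (-w^2 + 6wx + wq - w - 6xq + 54x - 8q + 72), so (5x - 6q - 4) is a factor with cofactor -w^2 + 6wx + wq - w - 6xq + 54x - 8q + 72.
The cofactor groups again: -w^2 + 6wx + wq - w - 6xq + 54x - 8q + 72 = -w(w - 6x - 8) + (q - 9)(w - 6x - 8); both groups contain (w - 6x - 8), giving -(w - q + 9)(w - 6x - 8).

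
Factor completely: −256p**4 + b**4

(b)⁴ − (4p)⁴ = ((b)² − (4p)²)((b)² + (4p)²); the first factor splits again, the second (b**2 + 16p**2) is irreducible.

(b + 4p)(b − 4p)(b**2 + 16p**2)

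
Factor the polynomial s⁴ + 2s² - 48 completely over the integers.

Substitute u = s² to get a quadratic in u, then factor.
s² - 6 is irreducible over ℤ (6 is not a perfect square).
s² + 8 is irreducible over ℤ (always positive, so no real roots).

(s² + 8)(s² - 6)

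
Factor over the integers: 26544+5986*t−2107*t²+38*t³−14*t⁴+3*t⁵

(3*t+7)*(t−6)*(t−8)*(t²+7*t+79)

By the rational root theorem, t = −7/3 is a root, giving the factor (3*t+7) and quotient t⁴−7*t³+29*t²−770*t+3792.
Next, t = 6 is a root, giving the factor (t−6) and quotient t³−t²+23*t−632.
Next, t = 8 is a root, giving the factor (t−8) and quotient t²+7*t+79.
The quadratic t²+7*t+79 has discriminant −267 < 0 and is irreducible over ℤ.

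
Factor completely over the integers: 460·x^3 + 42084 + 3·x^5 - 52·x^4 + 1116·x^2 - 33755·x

(3·x - 4)·(x + 7)·(x - 9)·(x^2 - 14·x + 167)

Among the possible rational roots, x = 9 is a root, giving the factor (x - 9) and quotient 3·x^4 - 25·x^3 + 235·x^2 + 3231·x - 4676.
Next, x = 4/3 is a root, so (3·x - 4) divides it; the quotient is x^3 - 7·x^2 + 69·x + 1169.
Continuing, x = -7 is a root, giving the factor (x + 7) and quotient x^2 - 14·x + 167.
The quadratic x^2 - 14·x + 167 has discriminant -472 < 0 and is irreducible over ℤ.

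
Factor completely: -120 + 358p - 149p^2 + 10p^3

Among the possible rational roots, p = 12 is a root, so (p - 12) divides it; the quotient is 10p^2 - 29p + 10.
The remaining quadratic factors as (2p - 5)(5p - 2).

(2p - 5)(5p - 2)(p - 12)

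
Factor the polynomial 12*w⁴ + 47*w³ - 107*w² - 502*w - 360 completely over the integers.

(3*w - 10)*(4*w + 9)*(w + 1)*(w + 4)

Among the possible rational roots, w = -9/4 is a root, so (4*w + 9) is a factor; dividing leaves 3*w³ + 5*w² - 38*w - 40.
Continuing, w = -1 is a root, so (w + 1) is a factor; dividing leaves 3*w² + 2*w - 40.
The remaining quadratic factors as (w + 4)(3*w - 10).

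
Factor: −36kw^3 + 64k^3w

4kw(4k + 3w)(4k − 3w)

Factor out 4kw, leaving 16k^2 − 9w^2, which is a difference of two squares.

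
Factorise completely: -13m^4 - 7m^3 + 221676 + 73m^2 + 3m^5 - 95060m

(3m - 7)(m + 13)(m - 14)(m^2 - m + 174)

Testing divisors of the constant over divisors of the leading coefficient, m = 14 is a root, so (m - 14) divides it; the quotient is 3m^4 + 29m^3 + 399m^2 + 5659m - 15834.
Next, m = 7/3 is a root, giving the factor (3m - 7) and quotient m^3 + 12m^2 + 161m + 2262.
Next, m = -13 is a root, giving the factor (m + 13) and quotient m^2 - m + 174.
The quadratic m^2 - m + 174 has discriminant -695 < 0 and is irreducible over ℤ.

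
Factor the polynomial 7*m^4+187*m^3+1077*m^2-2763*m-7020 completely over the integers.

By the rational root theorem, m = 3 is a root, giving the factor (m-3) and quotient 7*m^3+208*m^2+1701*m+2340.
Next, m = -12/7 is a root, so (7*m+12) divides it; the quotient is m^2+28*m+195.
The remaining quadratic factors as (m+13)(m+15).

(7*m+12)*(m+13)*(m+15)*(m-3)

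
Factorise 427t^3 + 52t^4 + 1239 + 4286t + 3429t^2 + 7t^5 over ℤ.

By the rational root theorem, t = -1 is a root, so (t + 1) is a factor; dividing leaves 7t^4 + 45t^3 + 382t^2 + 3047t + 1239.
Then t = -7 is a root, giving the factor (t + 7) and quotient 7t^3 - 4t^2 + 410t + 177.
Next, t = -3/7 is a root, giving the factor (7t + 3) and quotient t^2 - t + 59.
The quadratic t^2 - t + 59 has discriminant -235 < 0 and is irreducible over ℤ.

(7t + 3)(t + 1)(t + 7)(t^2 - t + 59)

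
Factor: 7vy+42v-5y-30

(7v-5)(y+6)

Group as (7vy+42v) + (-5y-30) = 7v(y+6) - 5(y+6).
Both groups share the factor (y+6).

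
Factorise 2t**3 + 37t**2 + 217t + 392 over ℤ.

(2t + 7)(t + 7)(t + 8)

Trying the rational-root candidates, t = -7 is a root, giving the factor (t + 7) and quotient 2t**2 + 23t + 56.
The remaining quadratic factors as (t + 8)(2t + 7).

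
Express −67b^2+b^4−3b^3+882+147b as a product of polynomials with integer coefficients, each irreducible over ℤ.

Trying the rational-root candidates, b = −7 is a root, giving the factor (b+7) and quotient b^3−10b^2+3b+126.
Next, b = 6 is a root, so (b−6) is a factor; dividing leaves b^2−4b−21.
The remaining quadratic factors as (b−7)(b+3).

(b+3)(b+7)(b−6)(b−7)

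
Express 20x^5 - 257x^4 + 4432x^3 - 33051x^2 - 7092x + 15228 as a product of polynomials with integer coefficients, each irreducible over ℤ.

(4x + 3)(5x - 3)(x - 9)(x^2 - 4x + 188)

Among the possible rational roots, x = 3/5 is a root, so (5x - 3) is a factor; dividing leaves 4x^4 - 49x^3 + 857x^2 - 6096x - 5076.
Continuing, x = -3/4 is a root, so (4x + 3) is a factor; dividing leaves x^3 - 13x^2 + 224x - 1692.
Next, x = 9 is a root, so (x - 9) is a factor; dividing leaves x^2 - 4x + 188.
The quadratic x^2 - 4x + 188 has discriminant -736 < 0 and is irreducible over ℤ.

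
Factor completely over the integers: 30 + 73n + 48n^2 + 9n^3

Among the possible rational roots, n = -3 is a root, giving the factor (n + 3) and quotient 9n^2 + 21n + 10.
The remaining quadratic factors as (3n + 5)(3n + 2).

(3n + 2)(3n + 5)(n + 3)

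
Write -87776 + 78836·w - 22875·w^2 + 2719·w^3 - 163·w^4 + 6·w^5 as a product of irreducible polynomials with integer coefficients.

(6·w - 13)·(w - 4)·(w - 8)·(w^2 - 13·w + 211)

Trying the rational-root candidates, w = 8 is a root, giving the factor (w - 8) and quotient 6·w^4 - 115·w^3 + 1799·w^2 - 8483·w + 10972.
Then w = 4 is a root, so (w - 4) divides it; the quotient is 6·w^3 - 91·w^2 + 1435·w - 2743.
Continuing, w = 13/6 is a root, so (6·w - 13) divides it; the quotient is w^2 - 13·w + 211.
The quadratic w^2 - 13·w + 211 has discriminant -675 < 0 and is irreducible over ℤ.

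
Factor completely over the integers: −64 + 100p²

4(5p + 4)(5p − 4)

Factor out 4, leaving 25p² − 16, which is a difference of two squares.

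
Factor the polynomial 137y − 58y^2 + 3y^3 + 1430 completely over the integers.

(3y + 11)(y − 10)(y − 13)

Testing divisors of the constant over divisors of the leading coefficient, y = 13 is a root, so (y − 13) is a factor; dividing leaves 3y^2 − 19y − 110.
The remaining quadratic factors as (3y + 11)(y − 10).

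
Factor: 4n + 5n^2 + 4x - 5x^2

-(5x - 5n - 4)(x + n)

Group: -5x(x + n) + (5n + 4)(x + n); both groups contain (x + n).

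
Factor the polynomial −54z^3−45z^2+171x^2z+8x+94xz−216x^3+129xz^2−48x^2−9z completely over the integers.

Group: 8x(−27x^2−9xz−6x+6z^2+5z+1) − 9z(−27x^2−9xz−6x+6z^2+5z+1); both groups contain (−27x^2−9xz−6x+6z^2+5z+1), so (8x−9z) is a factor with cofactor −27x^2−9xz−6x+6z^2+5z+1.
The cofactor groups again: −27x^2−9xz−6x+6z^2+5z+1 = −9x(3x+2z+1) + (3z+1)(3x+2z+1); both groups contain (3x+2z+1), giving −(9x−3z−1)(3x+2z+1).

−(3x+2z+1)(8x−9z)(9x−3z−1)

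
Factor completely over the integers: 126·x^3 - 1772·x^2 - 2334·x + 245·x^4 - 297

Testing divisors of the constant over divisors of the leading coefficient, x = -1/7 is a root, giving the factor (7·x + 1) and quotient 35·x^3 + 13·x^2 - 255·x - 297.
Then x = -11/7 is a root, so (7·x + 11) divides it; the quotient is 5·x^2 - 6·x - 27.
The remaining quadratic factors as (x - 3)(5·x + 9).

(5·x + 9)·(7·x + 1)·(7·x + 11)·(x - 3)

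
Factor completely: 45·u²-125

Factor out 5, leaving 9·u²-25, which is a difference of two squares.

5·(3·u+5)·(3·u-5)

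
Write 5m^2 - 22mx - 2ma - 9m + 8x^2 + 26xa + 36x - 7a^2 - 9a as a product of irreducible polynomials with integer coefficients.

Group: 5m(m - 4x + a) + (-2x - 7a - 9)(m - 4x + a); both groups contain (m - 4x + a).

(5m - 2x - 7a - 9)(m - 4x + a)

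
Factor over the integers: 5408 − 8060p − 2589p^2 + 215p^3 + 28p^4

(4p + 13)(7p − 4)(p + 13)(p − 8)

Trying the rational-root candidates, p = 8 is a root, giving the factor (p − 8) and quotient 28p^3 + 439p^2 + 923p − 676.
Next, p = −13 is a root, so (p + 13) divides it; the quotient is 28p^2 + 75p − 52.
The remaining quadratic factors as (7p − 4)(4p + 13).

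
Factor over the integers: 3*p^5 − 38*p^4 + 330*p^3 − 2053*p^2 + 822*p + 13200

(3*p − 11)*(p + 2)*(p − 8)*(p^2 − 3*p + 75)

Trying the rational-root candidates, p = 8 is a root, so (p − 8) is a factor; dividing leaves 3*p^4 − 14*p^3 + 218*p^2 − 309*p − 1650.
Next, p = 11/3 is a root, giving the factor (3*p − 11) and quotient p^3 − p^2 + 69*p + 150.
Then p = −2 is a root, so (p + 2) divides it; the quotient is p^2 − 3*p + 75.
The quadratic p^2 − 3*p + 75 has discriminant −291 < 0 and is irreducible over ℤ.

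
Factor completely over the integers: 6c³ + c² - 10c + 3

(2c + 3)(3c - 1)(c - 1)

Trying the rational-root candidates, c = 1 is a root, giving the factor (c - 1) and quotient 6c² + 7c - 3.
The remaining quadratic factors as (2c + 3)(3c - 1).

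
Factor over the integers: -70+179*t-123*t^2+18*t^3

By the rational root theorem, t = 5 is a root, so (t-5) divides it; the quotient is 18*t^2-33*t+14.
The remaining quadratic factors as (3*t-2)(6*t-7).

(3*t-2)*(6*t-7)*(t-5)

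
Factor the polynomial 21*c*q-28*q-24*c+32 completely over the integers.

(3*c-4)*(7*q-8)

Group as (21*c*q-24*c) + (-28*q+32) = 3*c*(7*q-8) - 4*(7*q-8).
Both groups share the factor (7*q-8).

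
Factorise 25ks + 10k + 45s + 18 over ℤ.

Group as (25ks + 10k) + (45s + 18) = 5k(5s + 2) + 9(5s + 2).
Both groups share the factor (5s + 2).

(5k + 9)(5s + 2)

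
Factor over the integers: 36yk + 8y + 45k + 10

Group as (36yk + 8y) + (45k + 10) = 4y(9k + 2) + 5(9k + 2).
Both groups share the factor (9k + 2).

(4y + 5)(9k + 2)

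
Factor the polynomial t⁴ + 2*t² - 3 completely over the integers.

Substitute u = t² to get a quadratic in u, then factor.
t² - 1 is a difference of squares.
t² + 3 is irreducible over ℤ (always positive, so no real roots).

(t + 1)*(t - 1)*(t² + 3)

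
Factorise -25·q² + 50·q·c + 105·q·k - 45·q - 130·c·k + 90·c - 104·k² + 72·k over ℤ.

-(5·q - 10·c - 8·k)·(5·q - 13·k + 9)

Group: -5·q·(5·q - 13·k + 9) + (10·c + 8·k)·(5·q - 13·k + 9); both groups contain (5·q - 13·k + 9).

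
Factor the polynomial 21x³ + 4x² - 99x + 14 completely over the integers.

(3x + 7)(7x - 1)(x - 2)

By the rational root theorem, x = -7/3 is a root, so (3x + 7) divides it; the quotient is 7x² - 15x + 2.
The remaining quadratic factors as (7x - 1)(x - 2).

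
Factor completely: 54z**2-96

6(3z+4)(3z-4)

Every term has a factor of 6. Then 9z**2-16 = (3z)² − (4)².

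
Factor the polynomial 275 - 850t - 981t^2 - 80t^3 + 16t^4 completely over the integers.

Among the possible rational roots, t = -5 is a root, giving the factor (t + 5) and quotient 16t^3 - 160t^2 - 181t + 55.
Continuing, t = -5/4 is a root, so (4t + 5) divides it; the quotient is 4t^2 - 45t + 11.
The remaining quadratic factors as (t - 11)(4t - 1).

(4t + 5)(4t - 1)(t + 5)(t - 11)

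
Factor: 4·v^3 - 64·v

4·v·(v + 4)·(v - 4)

Pull out the common factor 4·v; v^2 - 16 is a difference of squares.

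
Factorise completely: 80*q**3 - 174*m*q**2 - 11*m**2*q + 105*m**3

(15*m - 8*q)*(7*m + 10*q)*(m - q)

Group: 7*m*(15*m**2 - 23*m*q + 8*q**2) + 10*q*(15*m**2 - 23*m*q + 8*q**2); both groups contain (15*m**2 - 23*m*q + 8*q**2), so (7*m + 10*q) is a factor with cofactor 15*m**2 - 23*m*q + 8*q**2.
The cofactor groups again: 15*m**2 - 23*m*q + 8*q**2 = m*(15*m - 8*q) - q*(15*m - 8*q); both groups contain (15*m - 8*q), giving (m - q)*(15*m - 8*q).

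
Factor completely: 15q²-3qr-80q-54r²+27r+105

(3q-6r-7)(5q+9r-15)

Group: 5q(3q-6r-7) + (9r-15)(3q-6r-7); both groups contain (3q-6r-7).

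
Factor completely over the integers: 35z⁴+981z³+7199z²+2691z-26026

(5z+13)(7z-11)(z+13)(z+14)

Testing divisors of the constant over divisors of the leading coefficient, z = -13/5 is a root, so (5z+13) is a factor; dividing leaves 7z³+178z²+977z-2002.
Next, z = -13 is a root, so (z+13) is a factor; dividing leaves 7z²+87z-154.
The remaining quadratic factors as (7z-11)(z+14).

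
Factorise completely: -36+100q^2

4(5q+3)(5q-3)

Factor out 4, leaving 25q^2-9, which is a difference of two squares.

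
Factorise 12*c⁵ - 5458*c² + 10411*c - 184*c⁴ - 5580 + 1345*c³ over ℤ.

(2*c - 9)*(6*c - 5)*(c - 4)*(c² - 6*c + 31)

By the rational root theorem, c = 4 is a root, giving the factor (c - 4) and quotient 12*c⁴ - 136*c³ + 801*c² - 2254*c + 1395.
Then c = 9/2 is a root, so (2*c - 9) divides it; the quotient is 6*c³ - 41*c² + 216*c - 155.
Next, c = 5/6 is a root, so (6*c - 5) divides it; the quotient is c² - 6*c + 31.
The quadratic c² - 6*c + 31 has discriminant -88 < 0 and is irreducible over ℤ.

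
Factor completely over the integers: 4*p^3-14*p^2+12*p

Pull out the common factor 2*p, then factor the remaining trinomial.

2*p*(2*p-3)*(p-2)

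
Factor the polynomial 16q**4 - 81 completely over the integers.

Difference of squares twice: with A = 2q and B = 3, A⁴ − B⁴ = (A² − B²)(A² + B²), and A² − B² factors again.

(2q + 3)(2q - 3)(4q**2 + 9)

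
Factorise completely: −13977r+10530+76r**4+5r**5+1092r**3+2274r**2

By the rational root theorem, r = 9/5 is a root, so (5r−9) divides it; the quotient is r**4+17r**3+249r**2+903r−1170.
Continuing, r = −6 is a root, so (r+6) divides it; the quotient is r**3+11r**2+183r−195.
Continuing, r = 1 is a root, giving the factor (r−1) and quotient r**2+12r+195.
The quadratic r**2+12r+195 has discriminant −636 < 0 and is irreducible over ℤ.

(5r−9)(r+6)(r−1)(r**2+12r+195)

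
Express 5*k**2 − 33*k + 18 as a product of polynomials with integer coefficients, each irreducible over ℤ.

Need a pair with product 5·18 = 90 and sum −33: that's −3 and −30.
Split the middle term: 5*k**2 − 3*k − 30*k + 18 = k*(5*k − 3) − 6*(5*k − 3).

(5*k − 3)*(k − 6)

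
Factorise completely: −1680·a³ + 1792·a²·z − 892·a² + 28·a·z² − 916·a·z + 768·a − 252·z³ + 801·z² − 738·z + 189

−(10·a − 9·z + 9)·(12·a + 4·z − 7)·(14·a − 7·z + 3)

Group: 10·a·(−168·a² + 28·a·z + 62·a + 28·z² − 61·z + 21) + (−9·z + 9)·(−168·a² + 28·a·z + 62·a + 28·z² − 61·z + 21); both groups contain (−168·a² + 28·a·z + 62·a + 28·z² − 61·z + 21), so (10·a − 9·z + 9) is a factor with cofactor −168·a² + 28·a·z + 62·a + 28·z² − 61·z + 21.
The cofactor groups again: −168·a² + 28·a·z + 62·a + 28·z² − 61·z + 21 = −14·a·(12·a + 4·z − 7) + (7·z − 3)·(12·a + 4·z − 7); both groups contain (12·a + 4·z − 7), giving −(14·a − 7·z + 3)·(12·a + 4·z − 7).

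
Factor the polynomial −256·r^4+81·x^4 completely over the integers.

(3·x−4·r)·(3·x+4·r)·(9·x^2+16·r^2)

Write as (9·x^2)² − (16·r^2)², then factor 9·x^2−16·r^2 once more.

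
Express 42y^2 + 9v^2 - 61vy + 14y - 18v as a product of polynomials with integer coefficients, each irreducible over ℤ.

(9v - 7y)(v - 6y - 2)

Group: 9v(v - 6y - 2) - 7y(v - 6y - 2); both groups contain (v - 6y - 2).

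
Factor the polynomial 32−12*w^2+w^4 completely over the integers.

(w+2)*(w−2)*(w^2−8)

Substitute u = w^2 to get a quadratic in u, then factor.
w^2−4 is a difference of squares.
w^2−8 is irreducible over ℤ (8 is not a perfect square).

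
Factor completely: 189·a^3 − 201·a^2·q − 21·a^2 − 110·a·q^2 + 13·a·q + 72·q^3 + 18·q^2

Group: 7·a·(27·a^2 + 6·a·q − 3·a − 8·q^2 − 2·q) − 9·q·(27·a^2 + 6·a·q − 3·a − 8·q^2 − 2·q); both groups contain (27·a^2 + 6·a·q − 3·a − 8·q^2 − 2·q), so (7·a − 9·q) is a factor with cofactor 27·a^2 + 6·a·q − 3·a − 8·q^2 − 2·q.
The cofactor groups again: 27·a^2 + 6·a·q − 3·a − 8·q^2 − 2·q = 9·a·(3·a + 2·q) + (−4·q − 1)·(3·a + 2·q); both groups contain (3·a + 2·q), giving (9·a − 4·q − 1)·(3·a + 2·q).

(3·a + 2·q)·(7·a − 9·q)·(9·a − 4·q − 1)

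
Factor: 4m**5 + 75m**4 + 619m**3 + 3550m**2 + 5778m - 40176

Testing divisors of the constant over divisors of the leading coefficient, m = -8 is a root, so (m + 8) is a factor; dividing leaves 4m**4 + 43m**3 + 275m**2 + 1350m - 5022.
Continuing, m = -9 is a root, so (m + 9) divides it; the quotient is 4m**3 + 7m**2 + 212m - 558.
Continuing, m = 9/4 is a root, giving the factor (4m - 9) and quotient m**2 + 4m + 62.
The quadratic m**2 + 4m + 62 has discriminant -232 < 0 and is irreducible over ℤ.

(4m - 9)(m + 8)(m + 9)(m**2 + 4m + 62)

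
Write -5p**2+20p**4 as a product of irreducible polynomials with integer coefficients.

5p**2(2p+1)(2p-1)

Every term has a factor of 5p**2. Then 4p**2-1 = (2p)² − (1)².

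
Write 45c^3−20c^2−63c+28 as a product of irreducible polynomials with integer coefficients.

Group as (45c^3−63c) + (−20c^2+28) = 9c(5c^2−7) − 4(5c^2−7).
Both groups share the factor (5c^2−7).

(9c−4)(5c^2−7)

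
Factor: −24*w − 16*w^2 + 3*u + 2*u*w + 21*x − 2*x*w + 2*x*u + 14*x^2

(2*x + 2*w + 3)*(7*x + u − 8*w)

Group: 2*x*(7*x + u − 8*w) + (2*w + 3)*(7*x + u − 8*w); both groups contain (7*x + u − 8*w).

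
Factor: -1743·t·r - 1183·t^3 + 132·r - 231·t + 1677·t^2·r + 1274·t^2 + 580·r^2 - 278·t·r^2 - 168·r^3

Group: 13·t·(-91·t^2 + 150·t·r + 21·t - 56·r^2 - 12·r) + (3·r - 11)·(-91·t^2 + 150·t·r + 21·t - 56·r^2 - 12·r); both groups contain (-91·t^2 + 150·t·r + 21·t - 56·r^2 - 12·r), so (13·t + 3·r - 11) is a factor with cofactor -91·t^2 + 150·t·r + 21·t - 56·r^2 - 12·r.
The cofactor groups again: -91·t^2 + 150·t·r + 21·t - 56·r^2 - 12·r = -13·t·(7·t - 4·r) + (14·r + 3)·(7·t - 4·r); both groups contain (7·t - 4·r), giving -(13·t - 14·r - 3)·(7·t - 4·r).

-(13·t - 14·r - 3)·(7·t - 4·r)·(13·t + 3·r - 11)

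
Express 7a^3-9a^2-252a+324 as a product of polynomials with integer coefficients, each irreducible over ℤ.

(7a-9)(a+6)(a-6)

Among the possible rational roots, a = 6 is a root, so (a-6) is a factor; dividing leaves 7a^2+33a-54.
The remaining quadratic factors as (a+6)(7a-9).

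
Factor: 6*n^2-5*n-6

(2*n-3)*(3*n+2)

Need a pair with product 6·(-6) = -36 and sum -5: that's 4 and -9.
Split the middle term: 6*n^2+4*n - 9*n-6 = 2*n*(3*n+2) - 3*(3*n+2).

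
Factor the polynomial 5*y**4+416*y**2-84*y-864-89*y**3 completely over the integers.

Trying the rational-root candidates, y = 9 is a root, so (y-9) is a factor; dividing leaves 5*y**3-44*y**2+20*y+96.
Then y = -6/5 is a root, so (5*y+6) is a factor; dividing leaves y**2-10*y+16.
The remaining quadratic factors as (y-2)(y-8).

(5*y+6)*(y-2)*(y-8)*(y-9)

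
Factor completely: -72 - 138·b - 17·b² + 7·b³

(7·b + 4)·(b + 3)·(b - 6)

Testing divisors of the constant over divisors of the leading coefficient, b = -4/7 is a root, so (7·b + 4) divides it; the quotient is b² - 3·b - 18.
The remaining quadratic factors as (b + 3)(b - 6).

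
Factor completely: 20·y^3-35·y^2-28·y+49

(4·y-7)·(5·y^2-7)

Group as (20·y^3-28·y) + (-35·y^2+49) = 4·y·(5·y^2-7) - 7·(5·y^2-7).
Both groups share the factor (5·y^2-7).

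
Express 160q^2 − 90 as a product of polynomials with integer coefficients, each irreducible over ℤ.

Factor out 10, leaving 16q^2 − 9, which is a difference of two squares.

10(4q + 3)(4q − 3)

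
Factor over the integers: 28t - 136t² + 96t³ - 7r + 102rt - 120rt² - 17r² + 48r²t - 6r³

-(2r - 4t + 1)(3r - 6t + 7)(r - 4t)

Group: 2r(-3r² + 18rt - 7r - 24t² + 28t) + (-4t + 1)(-3r² + 18rt - 7r - 24t² + 28t); both groups contain (-3r² + 18rt - 7r - 24t² + 28t), so (2r - 4t + 1) is a factor with cofactor -3r² + 18rt - 7r - 24t² + 28t.
The cofactor groups again: -3r² + 18rt - 7r - 24t² + 28t = -r(3r - 6t + 7) + 4t(3r - 6t + 7); both groups contain (3r - 6t + 7), giving -(r - 4t)(3r - 6t + 7).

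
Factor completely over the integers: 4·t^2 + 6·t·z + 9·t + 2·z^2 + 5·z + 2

(4·t + 2·z + 1)·(t + z + 2)

Group: 4·t·(t + z + 2) + (2·z + 1)·(t + z + 2); both groups contain (t + z + 2).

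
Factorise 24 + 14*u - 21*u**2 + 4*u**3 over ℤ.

Among the possible rational roots, u = 2 is a root, so (u - 2) is a factor; dividing leaves 4*u**2 - 13*u - 12.
The remaining quadratic factors as (4*u + 3)(u - 4).

(4*u + 3)*(u - 2)*(u - 4)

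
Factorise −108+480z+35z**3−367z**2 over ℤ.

Trying the rational-root candidates, z = 2/7 is a root, giving the factor (7z−2) and quotient 5z**2−51z+54.
The remaining quadratic factors as (5z−6)(z−9).

(5z−6)(7z−2)(z−9)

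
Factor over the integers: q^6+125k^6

(5k^2+q^2)(25k^4−5k^2q^2+q^4)

Recognize a sum of cubes with the parts q^2 and 5k^2.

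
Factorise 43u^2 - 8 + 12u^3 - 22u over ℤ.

(3u - 2)(4u + 1)(u + 4)

Among the possible rational roots, u = 2/3 is a root, giving the factor (3u - 2) and quotient 4u^2 + 17u + 4.
The remaining quadratic factors as (u + 4)(4u + 1).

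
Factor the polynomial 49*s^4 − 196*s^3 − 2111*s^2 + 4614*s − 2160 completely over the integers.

Among the possible rational roots, s = 9/7 is a root, so (7*s − 9) divides it; the quotient is 7*s^3 − 19*s^2 − 326*s + 240.
Continuing, s = 8 is a root, giving the factor (s − 8) and quotient 7*s^2 + 37*s − 30.
The remaining quadratic factors as (7*s − 5)(s + 6).

(7*s − 5)*(7*s − 9)*(s + 6)*(s − 8)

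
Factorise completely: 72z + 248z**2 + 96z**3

Pull out the common factor 8z, then factor the remaining trinomial.

8z(3z + 1)(4z + 9)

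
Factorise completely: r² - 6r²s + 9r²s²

r²(3s - 1)²

Factor out r² first: what remains is 9s² - 6s + 1.
Recognize a perfect-square trinomial with the parts 3s and 1.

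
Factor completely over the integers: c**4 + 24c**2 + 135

Substitute u = c**2 to get a quadratic in u, then factor.
c**2 + 15 is irreducible over ℤ (always positive, so no real roots).
c**2 + 9 is irreducible over ℤ (sum of squares).

(c**2 + 15)(c**2 + 9)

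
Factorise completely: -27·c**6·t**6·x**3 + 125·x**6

Every term has a factor of x**3; factoring it out leaves -27·c**6·t**6 + 125·x**3.
Recognize a difference of cubes with the parts 5·x and 3·c**2·t**2.

-x**3·(3·c**2·t**2 - 5·x)·(9·c**4·t**4 + 15·c**2·t**2·x + 25·x**2)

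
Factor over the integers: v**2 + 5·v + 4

Two integers with product 4 and sum 5 are 4 and 1.

(v + 1)·(v + 4)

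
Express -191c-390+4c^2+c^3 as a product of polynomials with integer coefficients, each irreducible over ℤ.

(c+15)(c+2)(c-13)

Trying the rational-root candidates, c = -15 is a root, giving the factor (c+15) and quotient c^2-11c-26.
The remaining quadratic factors as (c+2)(c-13).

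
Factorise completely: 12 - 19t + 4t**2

Need a pair with product 4·12 = 48 and sum -19: that's -3 and -16.
Split the middle term: 4t**2 - 3t - 16t + 12 = t(4t - 3) - 4(4t - 3).

(4t - 3)(t - 4)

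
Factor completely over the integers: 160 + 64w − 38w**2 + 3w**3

By the rational root theorem, w = 10 is a root, so (w − 10) is a factor; dividing leaves 3w**2 − 8w − 16.
The remaining quadratic factors as (3w + 4)(w − 4).

(3w + 4)(w − 10)(w − 4)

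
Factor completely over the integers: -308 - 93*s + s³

(s + 4)*(s + 7)*(s - 11)

By the rational root theorem, s = -7 is a root, so (s + 7) is a factor; dividing leaves s² - 7*s - 44.
The remaining quadratic factors as (s + 4)(s - 11).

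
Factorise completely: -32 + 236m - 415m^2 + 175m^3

Among the possible rational roots, m = 8/5 is a root, so (5m - 8) is a factor; dividing leaves 35m^2 - 27m + 4.
The remaining quadratic factors as (7m - 4)(5m - 1).

(5m - 1)(5m - 8)(7m - 4)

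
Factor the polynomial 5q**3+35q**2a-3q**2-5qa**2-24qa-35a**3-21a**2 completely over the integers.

(5q-5a-3)(q+7a)(q+a)

Group: 5q(q**2+8qa+7a**2) + (-5a-3)(q**2+8qa+7a**2); both groups contain (q**2+8qa+7a**2), so (5q-5a-3) is a factor with cofactor q**2+8qa+7a**2.
The cofactor groups again: q**2+8qa+7a**2 = q(q+7a) + a(q+7a); both groups contain (q+7a), giving (q+a)(q+7a).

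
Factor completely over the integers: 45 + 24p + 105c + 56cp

(7c + 3)(8p + 15)

Group as (56cp + 105c) + (24p + 45) = 7c(8p + 15) + 3(8p + 15).
Both groups share the factor (8p + 15).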